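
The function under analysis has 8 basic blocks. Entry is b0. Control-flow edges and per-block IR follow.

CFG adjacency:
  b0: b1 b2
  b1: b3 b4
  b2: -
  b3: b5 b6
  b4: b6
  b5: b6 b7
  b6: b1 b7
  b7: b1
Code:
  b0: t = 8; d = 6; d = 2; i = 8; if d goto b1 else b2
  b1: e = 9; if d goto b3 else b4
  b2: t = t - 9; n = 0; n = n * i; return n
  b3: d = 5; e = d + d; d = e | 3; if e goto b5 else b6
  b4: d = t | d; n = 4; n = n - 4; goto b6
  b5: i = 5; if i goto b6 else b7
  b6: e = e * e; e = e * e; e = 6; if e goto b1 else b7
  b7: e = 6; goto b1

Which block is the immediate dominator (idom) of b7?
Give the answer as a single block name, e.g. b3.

Answer: b1

Analysis:
idom tree: b1←b0 b2←b0 b3←b1 b4←b1 b5←b3 b6←b1 b7←b1
Join-block Dom:
  b1: preds {b0,b6,b7}: {b0} ∩ {b0,b1,b6} ∩ {b0,b1,b7} = {b0}; idom=b0
  b6: preds {b3,b4,b5}: {b0,b1,b3} ∩ {b0,b1,b4} ∩ {b0,b1,b3,b5} = {b0,b1}; idom=b1
  b7: preds {b5,b6}: {b0,b1,b3,b5} ∩ {b0,b1,b6} = {b0,b1}; idom=b1

idom(b7) = b1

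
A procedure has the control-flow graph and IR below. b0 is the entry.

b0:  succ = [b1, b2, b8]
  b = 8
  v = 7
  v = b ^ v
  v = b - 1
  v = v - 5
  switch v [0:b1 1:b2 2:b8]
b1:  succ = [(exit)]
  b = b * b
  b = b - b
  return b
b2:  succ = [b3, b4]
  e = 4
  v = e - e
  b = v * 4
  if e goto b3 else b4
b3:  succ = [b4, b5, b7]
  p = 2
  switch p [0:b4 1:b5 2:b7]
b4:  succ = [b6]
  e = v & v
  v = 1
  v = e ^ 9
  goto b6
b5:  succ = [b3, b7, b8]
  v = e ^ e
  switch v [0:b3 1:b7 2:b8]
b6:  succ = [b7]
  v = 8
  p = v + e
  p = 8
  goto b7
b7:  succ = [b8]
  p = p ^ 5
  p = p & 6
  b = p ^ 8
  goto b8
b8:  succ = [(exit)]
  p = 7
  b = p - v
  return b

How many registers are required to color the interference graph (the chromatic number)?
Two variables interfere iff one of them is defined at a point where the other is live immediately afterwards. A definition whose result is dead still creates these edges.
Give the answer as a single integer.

Answer: 3

Derivation:
Block summaries:
  b0: def={b,v} ue=∅
  b1: def={b} ue={b}
  b2: def={b,e,v} ue=∅
  b3: def={p} ue=∅
  b4: def={e,v} ue={v}
  b5: def={v} ue={e}
  b6: def={p,v} ue={e}
  b7: def={b,p} ue={p}
  b8: def={b,p} ue={v}

Live sets:
  live b0: ∅→{b,v}
  live b1: {b}→∅
  live b2: ∅→{e,v}
  live b3: {e,v}→{e,p,v}
  live b4: {v}→{e}
  live b5: {e,p}→{e,p,v}
  live b6: {e}→{p,v}
  live b7: {p,v}→{v}
  live b8: {v}→∅

Interfere edges:
  b: {e,v}
  e: {b,p,v}
  p: {e,v}
  v: {b,e,p}

Colouring:
  clique {b,e,v} ⇒ need ≥ 3
  assign b→r2 e→r0 p→r2 v→r1 — no edge inside a register ⇒ χ ≤ 3
  χ = 3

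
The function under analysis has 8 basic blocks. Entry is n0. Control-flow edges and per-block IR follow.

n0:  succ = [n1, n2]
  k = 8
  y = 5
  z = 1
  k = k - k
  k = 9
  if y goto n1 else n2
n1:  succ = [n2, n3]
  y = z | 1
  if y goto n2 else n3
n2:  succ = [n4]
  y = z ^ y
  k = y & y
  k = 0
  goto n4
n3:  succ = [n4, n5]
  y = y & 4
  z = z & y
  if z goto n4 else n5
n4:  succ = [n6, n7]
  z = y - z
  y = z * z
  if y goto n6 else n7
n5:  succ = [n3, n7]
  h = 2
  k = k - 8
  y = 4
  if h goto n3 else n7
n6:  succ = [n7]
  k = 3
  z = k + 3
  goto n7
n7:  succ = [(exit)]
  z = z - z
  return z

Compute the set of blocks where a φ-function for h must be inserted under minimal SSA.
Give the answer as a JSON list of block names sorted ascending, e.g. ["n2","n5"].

idom tree: n1←n0 n2←n0 n3←n1 n4←n0 n5←n3 n6←n4 n7←n0
Join-block Dom:
  n2: preds {n0,n1}: {n0} ∩ {n0,n1} = {n0}; idom=n0
  n3: preds {n1,n5}: {n0,n1} ∩ {n0,n1,n3,n5} = {n0,n1}; idom=n1
  n4: preds {n2,n3}: {n0,n2} ∩ {n0,n1,n3} = {n0}; idom=n0
  n7: preds {n4,n5,n6}: {n0,n4} ∩ {n0,n1,n3,n5} ∩ {n0,n4,n6} = {n0}; idom=n0

DF derivation:
  n2←n0: walk · to n0
  n2←n1: walk n1 to n0
  n3←n1: walk · to n1
  n3←n5: walk n5→n3 to n1
  n4←n2: walk n2 to n0
  n4←n3: walk n3→n1 to n0
  n7←n4: walk n4 to n0
  n7←n5: walk n5→n3→n1 to n0
  n7←n6: walk n6→n4 to n0
  n0: DF=∅
  n1: DF={n2,n4,n7}
  n2: DF={n4}
  n3: DF={n3,n4,n7}
  n4: DF={n7}
  n5: DF={n3,n7}
  n6: DF={n7}
  n7: DF=∅

φ for h: defs {n5}
  DF⁺ = {n3,n4,n7}

Answer: ["n3", "n4", "n7"]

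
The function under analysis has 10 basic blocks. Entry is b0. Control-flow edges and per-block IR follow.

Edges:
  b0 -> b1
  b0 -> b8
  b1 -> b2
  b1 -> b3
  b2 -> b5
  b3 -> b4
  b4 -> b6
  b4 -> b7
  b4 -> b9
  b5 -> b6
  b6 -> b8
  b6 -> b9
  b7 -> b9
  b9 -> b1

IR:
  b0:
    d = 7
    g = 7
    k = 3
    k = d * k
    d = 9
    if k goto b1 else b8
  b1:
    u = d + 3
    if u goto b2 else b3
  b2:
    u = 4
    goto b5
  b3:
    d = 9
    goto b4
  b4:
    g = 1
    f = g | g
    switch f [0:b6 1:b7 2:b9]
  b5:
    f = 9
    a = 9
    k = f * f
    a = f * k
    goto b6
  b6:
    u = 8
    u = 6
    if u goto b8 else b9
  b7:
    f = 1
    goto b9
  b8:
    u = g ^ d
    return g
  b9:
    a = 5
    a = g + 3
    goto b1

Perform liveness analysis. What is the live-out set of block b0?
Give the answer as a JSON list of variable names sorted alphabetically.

Per-block:
  b0: {d,g,k} / ∅
  b1: {u} / {d}
  b2: {u} / ∅
  b3: {d} / ∅
  b4: {f,g} / ∅
  b5: {a,f,k} / ∅
  b6: {u} / ∅
  b7: {f} / ∅
  b8: {u} / {d,g}
  b9: {a} / {g}

Liveness:
  b0: in=∅ out={d,g}
  b1: in={d,g} out={d,g}
  b2: in={d,g} out={d,g}
  b3: in=∅ out={d}
  b4: in={d} out={d,g}
  b5: in={d,g} out={d,g}
  b6: in={d,g} out={d,g}
  b7: in={d,g} out={d,g}
  b8: in={d,g} out=∅
  b9: in={d,g} out={d,g}

live-out(b0) = ["d", "g"]

Answer: ["d", "g"]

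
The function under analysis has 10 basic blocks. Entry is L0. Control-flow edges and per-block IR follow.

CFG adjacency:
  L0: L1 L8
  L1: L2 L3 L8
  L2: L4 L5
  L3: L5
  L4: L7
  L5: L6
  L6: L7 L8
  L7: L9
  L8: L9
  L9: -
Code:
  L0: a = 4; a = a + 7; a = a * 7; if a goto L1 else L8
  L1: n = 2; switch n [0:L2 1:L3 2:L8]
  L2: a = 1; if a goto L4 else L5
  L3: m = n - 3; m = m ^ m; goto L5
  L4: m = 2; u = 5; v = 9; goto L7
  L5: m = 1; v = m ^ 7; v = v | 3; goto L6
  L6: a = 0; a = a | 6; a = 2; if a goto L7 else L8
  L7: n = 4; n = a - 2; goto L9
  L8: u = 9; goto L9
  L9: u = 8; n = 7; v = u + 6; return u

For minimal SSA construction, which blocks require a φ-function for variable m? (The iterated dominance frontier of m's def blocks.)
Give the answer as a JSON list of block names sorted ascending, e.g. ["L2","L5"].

idom tree: L1←L0 L2←L1 L3←L1 L4←L2 L5←L1 L6←L5 L7←L1 L8←L0 L9←L0
Dom∩ at merges:
  L5: preds {L2,L3}: {L0,L1,L2} ∩ {L0,L1,L3} = {L0,L1}; idom=L1
  L7: preds {L4,L6}: {L0,L1,L2,L4} ∩ {L0,L1,L5,L6} = {L0,L1}; idom=L1
  L8: preds {L0,L1,L6}: {L0} ∩ {L0,L1} ∩ {L0,L1,L5,L6} = {L0}; idom=L0
  L9: preds {L7,L8}: {L0,L1,L7} ∩ {L0,L8} = {L0}; idom=L0

DF walk-up:
  join L5 pred L2: L2 stop@L1
  join L5 pred L3: L3 stop@L1
  join L7 pred L4: L4→L2 stop@L1
  join L7 pred L6: L6→L5 stop@L1
  join L8 pred L0: · stop@L0
  join L8 pred L1: L1 stop@L0
  join L8 pred L6: L6→L5→L1 stop@L0
  join L9 pred L7: L7→L1 stop@L0
  join L9 pred L8: L8 stop@L0
  L0: DF=∅
  L1: DF={L8,L9}
  L2: DF={L5,L7}
  L3: DF={L5}
  L4: DF={L7}
  L5: DF={L7,L8}
  L6: DF={L7,L8}
  L7: DF={L9}
  L8: DF={L9}
  L9: DF=∅

φ for m: defs {L3,L4,L5}
  DF⁺ = {L5,L7,L8,L9}

Answer: ["L5", "L7", "L8", "L9"]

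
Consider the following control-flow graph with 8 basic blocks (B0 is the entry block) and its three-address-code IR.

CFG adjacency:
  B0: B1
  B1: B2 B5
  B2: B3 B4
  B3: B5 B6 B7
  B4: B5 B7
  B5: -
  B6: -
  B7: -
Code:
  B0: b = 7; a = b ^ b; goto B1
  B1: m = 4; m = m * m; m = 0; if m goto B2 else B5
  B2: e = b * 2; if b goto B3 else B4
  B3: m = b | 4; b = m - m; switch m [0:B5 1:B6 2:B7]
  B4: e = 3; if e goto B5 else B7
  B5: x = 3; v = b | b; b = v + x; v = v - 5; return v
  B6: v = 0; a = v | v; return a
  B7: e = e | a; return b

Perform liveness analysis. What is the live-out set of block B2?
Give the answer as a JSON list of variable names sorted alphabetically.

Answer: ["a", "b", "e"]

Derivation:
Per-block:
  B0 def {a,b} use ∅
  B1 def {m} use ∅
  B2 def {e} use {b}
  B3 def {b,m} use {b}
  B4 def {e} use ∅
  B5 def {b,v,x} use {b}
  B6 def {a,v} use ∅
  B7 def {e} use {a,b,e}

Backward fixpoint:
  B0: in=∅ out={a,b}
  B1: in={a,b} out={a,b}
  B2: in={a,b} out={a,b,e}
  B3: in={a,b,e} out={a,b,e}
  B4: in={a,b} out={a,b,e}
  B5: in={b} out=∅
  B6: in=∅ out=∅
  B7: in={a,b,e} out=∅

live-out(B2) = ["a", "b", "e"]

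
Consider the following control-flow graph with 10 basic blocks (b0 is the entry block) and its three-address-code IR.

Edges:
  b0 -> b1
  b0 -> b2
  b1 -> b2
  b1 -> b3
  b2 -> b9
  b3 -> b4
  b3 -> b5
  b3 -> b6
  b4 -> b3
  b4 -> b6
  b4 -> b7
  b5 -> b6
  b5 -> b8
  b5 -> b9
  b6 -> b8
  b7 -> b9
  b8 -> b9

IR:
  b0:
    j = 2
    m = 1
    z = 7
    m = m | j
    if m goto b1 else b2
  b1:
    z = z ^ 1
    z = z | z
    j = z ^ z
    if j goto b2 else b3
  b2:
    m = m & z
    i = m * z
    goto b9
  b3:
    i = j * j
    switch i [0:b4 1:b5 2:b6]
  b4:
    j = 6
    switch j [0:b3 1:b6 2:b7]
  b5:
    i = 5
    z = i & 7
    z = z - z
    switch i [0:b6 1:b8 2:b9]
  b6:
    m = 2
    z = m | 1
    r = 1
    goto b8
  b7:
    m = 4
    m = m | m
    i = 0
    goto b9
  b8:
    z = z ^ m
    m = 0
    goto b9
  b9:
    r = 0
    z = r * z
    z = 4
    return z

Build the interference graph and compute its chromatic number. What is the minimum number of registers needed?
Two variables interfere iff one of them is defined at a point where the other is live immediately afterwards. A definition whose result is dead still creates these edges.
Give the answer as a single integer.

Answer: 3

Working:
Block summaries:
  b0: def={j,m,z} ue=∅
  b1: def={j,z} ue={z}
  b2: def={i,m} ue={m,z}
  b3: def={i} ue={j}
  b4: def={j} ue=∅
  b5: def={i,z} ue=∅
  b6: def={m,r,z} ue=∅
  b7: def={i,m} ue=∅
  b8: def={m,z} ue={m,z}
  b9: def={r,z} ue={z}

Live sets:
  b0 li=∅ lo={m,z}
  b1 li={m,z} lo={j,m,z}
  b2 li={m,z} lo={z}
  b3 li={j,m,z} lo={m,z}
  b4 li={m,z} lo={j,m,z}
  b5 li={m} lo={m,z}
  b6 li=∅ lo={m,z}
  b7 li={z} lo={z}
  b8 li={m,z} lo={z}
  b9 li={z} lo=∅

Interfere edges:
  i↔{m,z}
  j↔{m,z}
  m↔{i,j,r,z}
  r↔{m,z}
  z↔{i,j,m,r}

Registers:
  lower bound: {i,m,z} mutually conflict ⇒ χ ≥ 3
  3-colouring: R0={m}  R1={z}  R2={i,j,r}
  χ = 3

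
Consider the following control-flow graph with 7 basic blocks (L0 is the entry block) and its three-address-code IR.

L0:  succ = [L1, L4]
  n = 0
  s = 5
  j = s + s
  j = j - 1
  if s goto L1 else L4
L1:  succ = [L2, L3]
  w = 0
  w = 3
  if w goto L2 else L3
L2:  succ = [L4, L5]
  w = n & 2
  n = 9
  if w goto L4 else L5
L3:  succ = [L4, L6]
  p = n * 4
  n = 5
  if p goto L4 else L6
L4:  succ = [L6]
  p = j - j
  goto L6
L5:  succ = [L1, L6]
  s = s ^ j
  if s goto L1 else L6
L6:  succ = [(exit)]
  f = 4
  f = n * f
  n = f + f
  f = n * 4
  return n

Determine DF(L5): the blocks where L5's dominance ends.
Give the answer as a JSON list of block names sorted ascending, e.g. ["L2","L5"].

Answer: ["L1", "L6"]

Derivation:
idom tree: L1←L0 L2←L1 L3←L1 L4←L0 L5←L2 L6←L0
Join-block Dom:
  L1: preds {L0,L5}: {L0} ∩ {L0,L1,L2,L5} = {L0}; idom=L0
  L4: preds {L0,L2,L3}: {L0} ∩ {L0,L1,L2} ∩ {L0,L1,L3} = {L0}; idom=L0
  L6: preds {L3,L4,L5}: {L0,L1,L3} ∩ {L0,L4} ∩ {L0,L1,L2,L5} = {L0}; idom=L0

DF walk-up:
  join L1 pred L0: · stop@L0
  join L1 pred L5: L5→L2→L1 stop@L0
  join L4 pred L0: · stop@L0
  join L4 pred L2: L2→L1 stop@L0
  join L4 pred L3: L3→L1 stop@L0
  join L6 pred L3: L3→L1 stop@L0
  join L6 pred L4: L4 stop@L0
  join L6 pred L5: L5→L2→L1 stop@L0
  L0 → ∅
  L1 → {L1,L4,L6}
  L2 → {L1,L4,L6}
  L3 → {L4,L6}
  L4 → {L6}
  L5 → {L1,L6}
  L6 → ∅

DF(L5) = ["L1", "L6"]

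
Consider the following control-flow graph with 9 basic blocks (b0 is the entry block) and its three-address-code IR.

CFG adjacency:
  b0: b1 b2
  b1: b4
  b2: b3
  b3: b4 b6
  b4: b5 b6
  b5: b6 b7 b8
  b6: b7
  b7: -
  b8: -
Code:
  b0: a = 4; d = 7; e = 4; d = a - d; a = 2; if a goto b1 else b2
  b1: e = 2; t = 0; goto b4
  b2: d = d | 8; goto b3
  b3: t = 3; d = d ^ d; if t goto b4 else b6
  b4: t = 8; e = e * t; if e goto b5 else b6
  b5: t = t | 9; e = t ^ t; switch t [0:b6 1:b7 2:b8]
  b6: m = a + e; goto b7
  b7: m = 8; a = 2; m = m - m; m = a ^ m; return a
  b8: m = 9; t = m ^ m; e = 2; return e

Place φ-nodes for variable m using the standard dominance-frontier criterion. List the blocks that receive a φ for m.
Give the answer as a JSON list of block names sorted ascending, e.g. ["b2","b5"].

Answer: ["b7"]

Analysis:
idom tree: b1←b0 b2←b0 b3←b2 b4←b0 b5←b4 b6←b0 b7←b0 b8←b5
Join-block Dom:
  b4: preds {b1,b3}: {b0,b1} ∩ {b0,b2,b3} = {b0}; idom=b0
  b6: preds {b3,b4,b5}: {b0,b2,b3} ∩ {b0,b4} ∩ {b0,b4,b5} = {b0}; idom=b0
  b7: preds {b5,b6}: {b0,b4,b5} ∩ {b0,b6} = {b0}; idom=b0

DF walk-up:
  join b4 pred b1: b1 stop@b0
  join b4 pred b3: b3→b2 stop@b0
  join b6 pred b3: b3→b2 stop@b0
  join b6 pred b4: b4 stop@b0
  join b6 pred b5: b5→b4 stop@b0
  join b7 pred b5: b5→b4 stop@b0
  join b7 pred b6: b6 stop@b0
  DF(b0)=∅
  DF(b1)={b4}
  DF(b2)={b4,b6}
  DF(b3)={b4,b6}
  DF(b4)={b6,b7}
  DF(b5)={b6,b7}
  DF(b6)={b7}
  DF(b7)=∅
  DF(b8)=∅

φ for m: defs {b6,b7,b8}
  DF⁺ = {b7}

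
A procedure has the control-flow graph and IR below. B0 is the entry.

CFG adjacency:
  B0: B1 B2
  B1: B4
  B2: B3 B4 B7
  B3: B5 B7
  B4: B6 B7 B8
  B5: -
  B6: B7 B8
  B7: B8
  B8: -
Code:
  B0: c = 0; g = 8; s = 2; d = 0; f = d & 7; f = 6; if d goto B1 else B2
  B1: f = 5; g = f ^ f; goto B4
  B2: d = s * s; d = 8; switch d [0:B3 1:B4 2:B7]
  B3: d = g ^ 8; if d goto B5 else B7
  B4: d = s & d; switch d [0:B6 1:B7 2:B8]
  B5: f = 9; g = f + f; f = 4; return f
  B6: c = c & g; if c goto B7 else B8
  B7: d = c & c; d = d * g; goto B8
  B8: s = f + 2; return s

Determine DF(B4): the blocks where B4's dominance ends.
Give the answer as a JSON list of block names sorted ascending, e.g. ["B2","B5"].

idom tree: B1←B0 B2←B0 B3←B2 B4←B0 B5←B3 B6←B4 B7←B0 B8←B0
Dom at joins:
  B4: preds {B1,B2}: {B0,B1} ∩ {B0,B2} = {B0}; idom=B0
  B7: preds {B2,B3,B4,B6}: {B0,B2} ∩ {B0,B2,B3} ∩ {B0,B4} ∩ {B0,B4,B6} = {B0}; idom=B0
  B8: preds {B4,B6,B7}: {B0,B4} ∩ {B0,B4,B6} ∩ {B0,B7} = {B0}; idom=B0

DF derivation:
  join B4 pred B1: B1 stop@B0
  join B4 pred B2: B2 stop@B0
  join B7 pred B2: B2 stop@B0
  join B7 pred B3: B3→B2 stop@B0
  join B7 pred B4: B4 stop@B0
  join B7 pred B6: B6→B4 stop@B0
  join B8 pred B4: B4 stop@B0
  join B8 pred B6: B6→B4 stop@B0
  join B8 pred B7: B7 stop@B0
  B0: DF=∅
  B1: DF={B4}
  B2: DF={B4,B7}
  B3: DF={B7}
  B4: DF={B7,B8}
  B5: DF=∅
  B6: DF={B7,B8}
  B7: DF={B8}
  B8: DF=∅

DF(B4) = ["B7", "B8"]

Answer: ["B7", "B8"]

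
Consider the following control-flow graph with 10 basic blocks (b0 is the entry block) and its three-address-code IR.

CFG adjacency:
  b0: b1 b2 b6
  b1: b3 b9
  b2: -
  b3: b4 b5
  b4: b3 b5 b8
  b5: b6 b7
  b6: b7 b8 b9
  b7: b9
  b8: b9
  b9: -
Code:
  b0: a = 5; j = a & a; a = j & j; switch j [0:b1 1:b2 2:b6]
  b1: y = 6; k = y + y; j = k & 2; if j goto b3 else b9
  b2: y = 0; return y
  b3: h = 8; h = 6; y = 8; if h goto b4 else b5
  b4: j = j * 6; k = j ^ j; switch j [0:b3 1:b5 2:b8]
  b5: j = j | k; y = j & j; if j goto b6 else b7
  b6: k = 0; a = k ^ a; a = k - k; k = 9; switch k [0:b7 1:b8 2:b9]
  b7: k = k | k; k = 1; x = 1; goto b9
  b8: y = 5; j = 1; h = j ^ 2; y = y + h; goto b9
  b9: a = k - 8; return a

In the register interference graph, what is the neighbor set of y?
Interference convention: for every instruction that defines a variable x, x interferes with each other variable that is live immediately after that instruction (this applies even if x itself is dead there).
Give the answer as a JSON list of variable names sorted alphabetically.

Answer: ["a", "h", "j", "k"]

Working:
Per-block:
  b0: {a,j} / ∅
  b1: {j,k,y} / ∅
  b2: {y} / ∅
  b3: {h,y} / ∅
  b4: {j,k} / {j}
  b5: {j,y} / {j,k}
  b6: {a,k} / {a}
  b7: {k,x} / {k}
  b8: {h,j,y} / ∅
  b9: {a} / {k}

Backward fixpoint:
  b0: in=∅ out={a}
  b1: in={a} out={a,j,k}
  b2: in=∅ out=∅
  b3: in={a,j,k} out={a,j,k}
  b4: in={a,j} out={a,j,k}
  b5: in={a,j,k} out={a,k}
  b6: in={a} out={k}
  b7: in={k} out={k}
  b8: in={k} out={k}
  b9: in={k} out=∅

Interfere edges:
  a — {h,j,k,y}
  h — {a,j,k,y}
  j — {a,h,k,y}
  k — {a,h,j,x,y}
  x — {k}
  y — {a,h,j,k}

N(y) = ["a", "h", "j", "k"]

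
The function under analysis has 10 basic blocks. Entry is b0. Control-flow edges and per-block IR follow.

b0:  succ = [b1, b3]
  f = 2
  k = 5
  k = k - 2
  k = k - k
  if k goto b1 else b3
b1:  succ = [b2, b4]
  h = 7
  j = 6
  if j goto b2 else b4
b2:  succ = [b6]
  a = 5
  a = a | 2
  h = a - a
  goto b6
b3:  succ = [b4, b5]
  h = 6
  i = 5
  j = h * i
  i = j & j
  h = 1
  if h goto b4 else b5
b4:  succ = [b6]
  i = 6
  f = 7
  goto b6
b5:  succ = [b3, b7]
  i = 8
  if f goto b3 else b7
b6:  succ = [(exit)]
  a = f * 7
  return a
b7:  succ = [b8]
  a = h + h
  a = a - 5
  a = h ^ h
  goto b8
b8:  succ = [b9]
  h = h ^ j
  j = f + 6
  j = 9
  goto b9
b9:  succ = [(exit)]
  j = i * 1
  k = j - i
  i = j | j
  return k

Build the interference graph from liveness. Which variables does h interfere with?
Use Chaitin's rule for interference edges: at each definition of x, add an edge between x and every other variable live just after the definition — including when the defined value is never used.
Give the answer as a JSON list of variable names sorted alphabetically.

Answer: ["a", "f", "i", "j"]

Derivation:
Block summaries:
  b0: def={f,k} ue=∅
  b1: def={h,j} ue=∅
  b2: def={a,h} ue=∅
  b3: def={h,i,j} ue=∅
  b4: def={f,i} ue=∅
  b5: def={i} ue={f}
  b6: def={a} ue={f}
  b7: def={a} ue={h}
  b8: def={h,j} ue={f,h,j}
  b9: def={i,j,k} ue={i}

Live sets:
  b0: in=∅ out={f}
  b1: in={f} out={f}
  b2: in={f} out={f}
  b3: in={f} out={f,h,j}
  b4: in=∅ out={f}
  b5: in={f,h,j} out={f,h,i,j}
  b6: in={f} out=∅
  b7: in={f,h,i,j} out={f,h,i,j}
  b8: in={f,h,i,j} out={i}
  b9: in={i} out=∅

Interfere edges:
  a: {f,h,i,j}
  f: {a,h,i,j,k}
  h: {a,f,i,j}
  i: {a,f,h,j,k}
  j: {a,f,h,i,k}
  k: {f,i,j}

N(h) = ["a", "f", "i", "j"]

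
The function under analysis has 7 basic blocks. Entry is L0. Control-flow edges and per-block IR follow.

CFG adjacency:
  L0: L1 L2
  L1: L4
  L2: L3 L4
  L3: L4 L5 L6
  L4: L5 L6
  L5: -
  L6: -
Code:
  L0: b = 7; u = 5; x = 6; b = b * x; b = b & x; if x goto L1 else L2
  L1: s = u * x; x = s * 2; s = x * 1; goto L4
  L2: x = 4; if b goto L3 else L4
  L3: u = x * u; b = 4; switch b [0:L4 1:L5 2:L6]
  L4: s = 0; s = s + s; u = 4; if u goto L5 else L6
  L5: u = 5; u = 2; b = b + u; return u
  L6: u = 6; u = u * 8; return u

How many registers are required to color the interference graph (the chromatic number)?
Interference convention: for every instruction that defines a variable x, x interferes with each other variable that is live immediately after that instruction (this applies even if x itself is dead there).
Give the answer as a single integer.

Block summaries:
  L0: {b,u,x} / ∅
  L1: {s,x} / {u,x}
  L2: {x} / {b}
  L3: {b,u} / {u,x}
  L4: {s,u} / ∅
  L5: {b,u} / {b}
  L6: {u} / ∅

Live sets:
  L0: in=∅ out={b,u,x}
  L1: in={b,u,x} out={b}
  L2: in={b,u} out={b,u,x}
  L3: in={u,x} out={b}
  L4: in={b} out={b}
  L5: in={b} out=∅
  L6: in=∅ out=∅

Conflict graph:
  b — {s,u,x}
  s — {b}
  u — {b,x}
  x — {b,u}

Chromatic number:
  clique {b,u,x} ⇒ need ≥ 3
  3-colouring: c0={b}  c1={s,u}  c2={x}
  χ = 3

Answer: 3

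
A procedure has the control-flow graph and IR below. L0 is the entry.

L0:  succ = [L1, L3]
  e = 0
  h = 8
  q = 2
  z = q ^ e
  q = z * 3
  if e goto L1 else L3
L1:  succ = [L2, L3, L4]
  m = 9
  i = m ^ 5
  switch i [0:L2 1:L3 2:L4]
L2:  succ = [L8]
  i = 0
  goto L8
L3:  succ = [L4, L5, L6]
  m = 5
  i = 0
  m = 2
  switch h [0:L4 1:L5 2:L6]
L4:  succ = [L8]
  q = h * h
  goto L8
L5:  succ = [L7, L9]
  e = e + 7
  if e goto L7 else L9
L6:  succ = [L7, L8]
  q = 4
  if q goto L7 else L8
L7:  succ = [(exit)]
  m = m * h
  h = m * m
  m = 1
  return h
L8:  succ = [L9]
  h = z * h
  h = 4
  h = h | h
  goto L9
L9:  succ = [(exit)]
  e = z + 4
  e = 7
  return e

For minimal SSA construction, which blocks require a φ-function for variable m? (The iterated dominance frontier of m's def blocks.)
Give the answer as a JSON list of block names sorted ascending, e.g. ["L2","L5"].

idom tree: L1←L0 L2←L1 L3←L0 L4←L0 L5←L3 L6←L3 L7←L3 L8←L0 L9←L0
Dom∩ at merges:
  L3: preds {L0,L1}: {L0} ∩ {L0,L1} = {L0}; idom=L0
  L4: preds {L1,L3}: {L0,L1} ∩ {L0,L3} = {L0}; idom=L0
  L7: preds {L5,L6}: {L0,L3,L5} ∩ {L0,L3,L6} = {L0,L3}; idom=L3
  L8: preds {L2,L4,L6}: {L0,L1,L2} ∩ {L0,L4} ∩ {L0,L3,L6} = {L0}; idom=L0
  L9: preds {L5,L8}: {L0,L3,L5} ∩ {L0,L8} = {L0}; idom=L0

Frontier:
  join L3 pred L0: · stop@L0
  join L3 pred L1: L1 stop@L0
  join L4 pred L1: L1 stop@L0
  join L4 pred L3: L3 stop@L0
  join L7 pred L5: L5 stop@L3
  join L7 pred L6: L6 stop@L3
  join L8 pred L2: L2→L1 stop@L0
  join L8 pred L4: L4 stop@L0
  join L8 pred L6: L6→L3 stop@L0
  join L9 pred L5: L5→L3 stop@L0
  join L9 pred L8: L8 stop@L0
  L0 → ∅
  L1 → {L3,L4,L8}
  L2 → {L8}
  L3 → {L4,L8,L9}
  L4 → {L8}
  L5 → {L7,L9}
  L6 → {L7,L8}
  L7 → ∅
  L8 → {L9}
  L9 → ∅

φ for m: defs {L1,L3,L7}
  DF⁺ = {L3,L4,L8,L9}

Answer: ["L3", "L4", "L8", "L9"]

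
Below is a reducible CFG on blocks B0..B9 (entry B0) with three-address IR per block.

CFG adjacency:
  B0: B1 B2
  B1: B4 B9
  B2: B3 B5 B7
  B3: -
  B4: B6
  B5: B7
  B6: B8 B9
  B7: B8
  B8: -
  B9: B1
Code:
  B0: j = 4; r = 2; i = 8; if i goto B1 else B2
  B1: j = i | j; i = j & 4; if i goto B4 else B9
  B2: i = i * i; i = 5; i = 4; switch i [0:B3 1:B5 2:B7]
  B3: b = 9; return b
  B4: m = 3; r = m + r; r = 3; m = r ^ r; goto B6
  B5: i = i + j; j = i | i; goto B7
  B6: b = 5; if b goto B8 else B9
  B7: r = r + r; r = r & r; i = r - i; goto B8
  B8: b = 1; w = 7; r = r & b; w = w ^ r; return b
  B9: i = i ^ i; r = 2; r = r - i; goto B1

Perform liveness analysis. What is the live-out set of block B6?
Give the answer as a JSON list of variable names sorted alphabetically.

Answer: ["i", "j", "r"]

Derivation:
Block summaries:
  B0: {i,j,r} / ∅
  B1: {i,j} / {i,j}
  B2: {i} / {i}
  B3: {b} / ∅
  B4: {m,r} / {r}
  B5: {i,j} / {i,j}
  B6: {b} / ∅
  B7: {i,r} / {i,r}
  B8: {b,r,w} / {r}
  B9: {i,r} / {i}

Liveness:
  live B0: ∅→{i,j,r}
  live B1: {i,j,r}→{i,j,r}
  live B2: {i,j,r}→{i,j,r}
  live B3: ∅→∅
  live B4: {i,j,r}→{i,j,r}
  live B5: {i,j,r}→{i,r}
  live B6: {i,j,r}→{i,j,r}
  live B7: {i,r}→{r}
  live B8: {r}→∅
  live B9: {i,j}→{i,j,r}

live-out(B6) = ["i", "j", "r"]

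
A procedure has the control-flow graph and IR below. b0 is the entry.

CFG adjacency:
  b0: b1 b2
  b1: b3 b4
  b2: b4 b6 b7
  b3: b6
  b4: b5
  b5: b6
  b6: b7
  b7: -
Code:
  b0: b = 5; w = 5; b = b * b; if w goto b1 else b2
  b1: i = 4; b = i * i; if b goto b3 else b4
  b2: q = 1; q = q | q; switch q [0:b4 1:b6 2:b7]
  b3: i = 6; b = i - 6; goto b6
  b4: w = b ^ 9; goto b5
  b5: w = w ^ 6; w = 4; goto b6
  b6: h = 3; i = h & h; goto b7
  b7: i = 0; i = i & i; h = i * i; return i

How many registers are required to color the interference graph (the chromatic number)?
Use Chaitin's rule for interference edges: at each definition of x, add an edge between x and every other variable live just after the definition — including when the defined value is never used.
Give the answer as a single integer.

Block summaries:
  b0 def {b,w} use ∅
  b1 def {b,i} use ∅
  b2 def {q} use ∅
  b3 def {b,i} use ∅
  b4 def {w} use {b}
  b5 def {w} use {w}
  b6 def {h,i} use ∅
  b7 def {h,i} use ∅

Live sets:
  b0: in=∅ out={b}
  b1: in=∅ out={b}
  b2: in={b} out={b}
  b3: in=∅ out=∅
  b4: in={b} out={w}
  b5: in={w} out=∅
  b6: in=∅ out=∅
  b7: in=∅ out=∅

Interfere edges:
  b↔{q,w}
  h↔{i}
  i↔{h}
  q↔{b}
  w↔{b}

Chromatic number:
  lower bound: {b,q} mutually conflict ⇒ χ ≥ 2
  assign b→r0 h→r0 i→r1 q→r1 w→r1 — no edge inside a register ⇒ χ ≤ 2
  χ = 2

Answer: 2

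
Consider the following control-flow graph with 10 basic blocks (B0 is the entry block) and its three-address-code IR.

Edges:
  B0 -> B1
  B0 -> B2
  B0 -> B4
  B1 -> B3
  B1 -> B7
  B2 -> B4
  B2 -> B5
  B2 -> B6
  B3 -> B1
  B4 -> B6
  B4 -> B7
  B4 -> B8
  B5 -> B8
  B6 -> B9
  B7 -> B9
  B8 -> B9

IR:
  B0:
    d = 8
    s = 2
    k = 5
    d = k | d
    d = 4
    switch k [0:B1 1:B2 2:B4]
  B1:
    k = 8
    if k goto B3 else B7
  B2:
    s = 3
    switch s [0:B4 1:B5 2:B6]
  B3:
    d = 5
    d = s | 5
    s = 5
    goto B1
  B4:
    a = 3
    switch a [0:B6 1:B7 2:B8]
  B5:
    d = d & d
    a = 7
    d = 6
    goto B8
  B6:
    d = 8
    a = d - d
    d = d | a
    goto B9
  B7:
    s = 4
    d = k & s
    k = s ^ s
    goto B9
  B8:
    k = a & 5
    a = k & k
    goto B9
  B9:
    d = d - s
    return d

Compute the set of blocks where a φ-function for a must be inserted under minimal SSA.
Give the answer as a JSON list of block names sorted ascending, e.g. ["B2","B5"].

Answer: ["B6", "B7", "B8", "B9"]

Derivation:
idom tree: B1←B0 B2←B0 B3←B1 B4←B0 B5←B2 B6←B0 B7←B0 B8←B0 B9←B0
Dom∩ at merges:
  B1: preds {B0,B3}: {B0} ∩ {B0,B1,B3} = {B0}; idom=B0
  B4: preds {B0,B2}: {B0} ∩ {B0,B2} = {B0}; idom=B0
  B6: preds {B2,B4}: {B0,B2} ∩ {B0,B4} = {B0}; idom=B0
  B7: preds {B1,B4}: {B0,B1} ∩ {B0,B4} = {B0}; idom=B0
  B8: preds {B4,B5}: {B0,B4} ∩ {B0,B2,B5} = {B0}; idom=B0
  B9: preds {B6,B7,B8}: {B0,B6} ∩ {B0,B7} ∩ {B0,B8} = {B0}; idom=B0

DF derivation:
  join B1 pred B0: · stop@B0
  join B1 pred B3: B3→B1 stop@B0
  join B4 pred B0: · stop@B0
  join B4 pred B2: B2 stop@B0
  join B6 pred B2: B2 stop@B0
  join B6 pred B4: B4 stop@B0
  join B7 pred B1: B1 stop@B0
  join B7 pred B4: B4 stop@B0
  join B8 pred B4: B4 stop@B0
  join B8 pred B5: B5→B2 stop@B0
  join B9 pred B6: B6 stop@B0
  join B9 pred B7: B7 stop@B0
  join B9 pred B8: B8 stop@B0
  B0 → ∅
  B1 → {B1,B7}
  B2 → {B4,B6,B8}
  B3 → {B1}
  B4 → {B6,B7,B8}
  B5 → {B8}
  B6 → {B9}
  B7 → {B9}
  B8 → {B9}
  B9 → ∅

φ for a: defs {B4,B5,B6,B8}
  DF⁺ = {B6,B7,B8,B9}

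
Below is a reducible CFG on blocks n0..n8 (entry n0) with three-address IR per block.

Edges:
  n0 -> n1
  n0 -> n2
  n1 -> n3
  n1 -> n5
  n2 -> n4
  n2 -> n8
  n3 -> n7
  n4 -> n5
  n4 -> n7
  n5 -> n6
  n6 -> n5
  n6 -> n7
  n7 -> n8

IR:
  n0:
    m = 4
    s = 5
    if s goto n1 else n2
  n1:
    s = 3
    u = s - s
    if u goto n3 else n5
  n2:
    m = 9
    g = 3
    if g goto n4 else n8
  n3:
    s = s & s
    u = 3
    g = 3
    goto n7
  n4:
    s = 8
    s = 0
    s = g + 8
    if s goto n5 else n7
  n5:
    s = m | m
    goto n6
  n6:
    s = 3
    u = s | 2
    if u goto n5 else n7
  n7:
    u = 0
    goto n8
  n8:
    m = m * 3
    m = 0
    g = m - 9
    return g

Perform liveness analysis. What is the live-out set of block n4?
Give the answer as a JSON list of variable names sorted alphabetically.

Answer: ["m"]

Working:
Block summaries:
  n0: def={m,s} ue=∅
  n1: def={s,u} ue=∅
  n2: def={g,m} ue=∅
  n3: def={g,s,u} ue={s}
  n4: def={s} ue={g}
  n5: def={s} ue={m}
  n6: def={s,u} ue=∅
  n7: def={u} ue=∅
  n8: def={g,m} ue={m}

Liveness:
  n0 li=∅ lo={m}
  n1 li={m} lo={m,s}
  n2 li=∅ lo={g,m}
  n3 li={m,s} lo={m}
  n4 li={g,m} lo={m}
  n5 li={m} lo={m}
  n6 li={m} lo={m}
  n7 li={m} lo={m}
  n8 li={m} lo=∅

live-out(n4) = ["m"]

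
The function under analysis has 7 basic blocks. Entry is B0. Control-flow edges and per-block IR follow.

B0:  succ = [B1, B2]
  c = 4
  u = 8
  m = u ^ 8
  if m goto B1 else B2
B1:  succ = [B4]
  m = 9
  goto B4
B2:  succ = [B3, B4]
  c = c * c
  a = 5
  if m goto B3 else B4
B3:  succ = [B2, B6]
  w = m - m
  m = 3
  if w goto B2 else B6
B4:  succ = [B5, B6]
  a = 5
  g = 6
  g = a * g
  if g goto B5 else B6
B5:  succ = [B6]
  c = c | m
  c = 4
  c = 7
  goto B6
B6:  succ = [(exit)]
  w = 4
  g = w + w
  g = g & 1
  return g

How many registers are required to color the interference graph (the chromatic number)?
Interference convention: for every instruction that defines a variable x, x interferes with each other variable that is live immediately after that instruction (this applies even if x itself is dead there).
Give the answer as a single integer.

Per-block:
  B0 def {c,m,u} use ∅
  B1 def {m} use ∅
  B2 def {a,c} use {c,m}
  B3 def {m,w} use {m}
  B4 def {a,g} use ∅
  B5 def {c} use {c,m}
  B6 def {g,w} use ∅

Liveness:
  B0: in=∅ out={c,m}
  B1: in={c} out={c,m}
  B2: in={c,m} out={c,m}
  B3: in={c,m} out={c,m}
  B4: in={c,m} out={c,m}
  B5: in={c,m} out=∅
  B6: in=∅ out=∅

Interfere edges:
  a — {c,g,m}
  c — {a,g,m,u,w}
  g — {a,c,m}
  m — {a,c,g,w}
  u — {c}
  w — {c,m}

Colouring:
  clique {a,c,g,m} ⇒ need ≥ 4
  assign a→r2 c→r0 g→r3 m→r1 u→r1 w→r2 — no edge inside a register ⇒ χ ≤ 4
  χ = 4

Answer: 4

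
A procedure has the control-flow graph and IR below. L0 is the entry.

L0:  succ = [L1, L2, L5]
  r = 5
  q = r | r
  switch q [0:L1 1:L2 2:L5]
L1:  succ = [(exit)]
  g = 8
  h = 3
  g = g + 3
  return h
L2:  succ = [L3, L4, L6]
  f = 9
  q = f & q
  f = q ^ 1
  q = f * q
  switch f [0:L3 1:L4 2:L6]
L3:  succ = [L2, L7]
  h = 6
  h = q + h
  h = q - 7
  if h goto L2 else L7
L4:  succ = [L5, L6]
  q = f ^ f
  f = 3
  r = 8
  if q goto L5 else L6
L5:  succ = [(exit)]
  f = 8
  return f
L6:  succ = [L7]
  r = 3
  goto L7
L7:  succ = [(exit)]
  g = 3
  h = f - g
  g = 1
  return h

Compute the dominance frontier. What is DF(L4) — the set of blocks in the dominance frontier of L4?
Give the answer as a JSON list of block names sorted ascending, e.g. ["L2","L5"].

Answer: ["L5", "L6"]

Working:
idom tree: L1←L0 L2←L0 L3←L2 L4←L2 L5←L0 L6←L2 L7←L2
Join-block Dom:
  L2: preds {L0,L3}: {L0} ∩ {L0,L2,L3} = {L0}; idom=L0
  L5: preds {L0,L4}: {L0} ∩ {L0,L2,L4} = {L0}; idom=L0
  L6: preds {L2,L4}: {L0,L2} ∩ {L0,L2,L4} = {L0,L2}; idom=L2
  L7: preds {L3,L6}: {L0,L2,L3} ∩ {L0,L2,L6} = {L0,L2}; idom=L2

Frontier:
  join L2 pred L0: · stop@L0
  join L2 pred L3: L3→L2 stop@L0
  join L5 pred L0: · stop@L0
  join L5 pred L4: L4→L2 stop@L0
  join L6 pred L2: · stop@L2
  join L6 pred L4: L4 stop@L2
  join L7 pred L3: L3 stop@L2
  join L7 pred L6: L6 stop@L2
  L0 → ∅
  L1 → ∅
  L2 → {L2,L5}
  L3 → {L2,L7}
  L4 → {L5,L6}
  L5 → ∅
  L6 → {L7}
  L7 → ∅

DF(L4) = ["L5", "L6"]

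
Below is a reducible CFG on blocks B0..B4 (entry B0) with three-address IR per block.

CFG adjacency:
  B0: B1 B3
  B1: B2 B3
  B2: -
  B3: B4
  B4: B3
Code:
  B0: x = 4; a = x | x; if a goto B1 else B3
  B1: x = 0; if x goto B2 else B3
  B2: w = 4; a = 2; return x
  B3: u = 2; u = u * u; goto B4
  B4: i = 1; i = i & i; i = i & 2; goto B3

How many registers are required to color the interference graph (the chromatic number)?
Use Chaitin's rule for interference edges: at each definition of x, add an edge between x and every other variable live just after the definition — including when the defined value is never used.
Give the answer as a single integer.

Answer: 2

Working:
Per-block:
  B0 def {a,x} use ∅
  B1 def {x} use ∅
  B2 def {a,w} use {x}
  B3 def {u} use ∅
  B4 def {i} use ∅

Live sets:
  live B0: ∅→∅
  live B1: ∅→{x}
  live B2: {x}→∅
  live B3: ∅→∅
  live B4: ∅→∅

Conflict graph:
  a — {x}
  i — ∅
  u — ∅
  w — {x}
  x — {a,w}

Chromatic number:
  {a,x} pairwise interfere (2-clique) ⇒ χ ≥ 2
  assign a→r1 i→r0 u→r0 w→r1 x→r0 — no edge inside a register ⇒ χ ≤ 2
  χ = 2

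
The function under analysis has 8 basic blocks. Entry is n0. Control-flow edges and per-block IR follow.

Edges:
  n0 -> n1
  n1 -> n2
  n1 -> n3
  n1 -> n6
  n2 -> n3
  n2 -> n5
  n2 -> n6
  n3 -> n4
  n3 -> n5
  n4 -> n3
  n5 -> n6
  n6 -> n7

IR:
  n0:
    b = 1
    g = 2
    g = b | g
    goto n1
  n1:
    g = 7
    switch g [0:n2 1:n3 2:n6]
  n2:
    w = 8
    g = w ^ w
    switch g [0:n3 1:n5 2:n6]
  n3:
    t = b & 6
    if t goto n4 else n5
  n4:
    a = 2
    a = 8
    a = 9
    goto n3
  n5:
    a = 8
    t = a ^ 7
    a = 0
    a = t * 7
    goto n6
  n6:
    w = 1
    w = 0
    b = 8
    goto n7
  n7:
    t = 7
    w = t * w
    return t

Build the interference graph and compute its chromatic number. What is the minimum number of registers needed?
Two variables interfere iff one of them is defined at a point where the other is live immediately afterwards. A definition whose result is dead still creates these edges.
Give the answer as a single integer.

Answer: 3

Working:
Per-block:
  n0: {b,g} / ∅
  n1: {g} / ∅
  n2: {g,w} / ∅
  n3: {t} / {b}
  n4: {a} / ∅
  n5: {a,t} / ∅
  n6: {b,w} / ∅
  n7: {t,w} / {w}

Live sets:
  live n0: ∅→{b}
  live n1: {b}→{b}
  live n2: {b}→{b}
  live n3: {b}→{b}
  live n4: {b}→{b}
  live n5: ∅→∅
  live n6: ∅→{w}
  live n7: {w}→∅

Conflict graph:
  a↔{b,t}
  b↔{a,g,t,w}
  g↔{b}
  t↔{a,b,w}
  w↔{b,t}

Colouring:
  {a,b,t} pairwise interfere (3-clique) ⇒ χ ≥ 3
  3-colouring: r0={b}  r1={g,t}  r2={a,w}
  χ = 3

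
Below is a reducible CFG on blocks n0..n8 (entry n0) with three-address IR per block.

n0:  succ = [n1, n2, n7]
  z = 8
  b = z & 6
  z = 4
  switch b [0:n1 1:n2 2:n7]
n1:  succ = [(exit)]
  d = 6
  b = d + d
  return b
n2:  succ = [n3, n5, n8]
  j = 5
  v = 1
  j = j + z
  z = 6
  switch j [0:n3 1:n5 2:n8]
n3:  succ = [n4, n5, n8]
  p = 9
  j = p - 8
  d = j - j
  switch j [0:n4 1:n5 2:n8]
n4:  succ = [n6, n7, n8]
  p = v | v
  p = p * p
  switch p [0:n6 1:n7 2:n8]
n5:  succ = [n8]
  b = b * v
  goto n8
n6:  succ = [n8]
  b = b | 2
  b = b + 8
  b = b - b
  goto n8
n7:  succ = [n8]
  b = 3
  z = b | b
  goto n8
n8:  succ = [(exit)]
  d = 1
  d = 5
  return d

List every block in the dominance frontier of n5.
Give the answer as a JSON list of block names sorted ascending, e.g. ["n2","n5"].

Answer: ["n8"]

Derivation:
idom tree: n1←n0 n2←n0 n3←n2 n4←n3 n5←n2 n6←n4 n7←n0 n8←n0
Dom at joins:
  n5: preds {n2,n3}: {n0,n2} ∩ {n0,n2,n3} = {n0,n2}; idom=n2
  n7: preds {n0,n4}: {n0} ∩ {n0,n2,n3,n4} = {n0}; idom=n0
  n8: preds {n2,n3,n4,n5,n6,n7}: {n0,n2} ∩ {n0,n2,n3} ∩ {n0,n2,n3,n4} ∩ {n0,n2,n5} ∩ {n0,n2,n3,n4,n6} ∩ {n0,n7} = {n0}; idom=n0

DF walk-up:
  n5←n2: walk · to n2
  n5←n3: walk n3 to n2
  n7←n0: walk · to n0
  n7←n4: walk n4→n3→n2 to n0
  n8←n2: walk n2 to n0
  n8←n3: walk n3→n2 to n0
  n8←n4: walk n4→n3→n2 to n0
  n8←n5: walk n5→n2 to n0
  n8←n6: walk n6→n4→n3→n2 to n0
  n8←n7: walk n7 to n0
  n0: DF=∅
  n1: DF=∅
  n2: DF={n7,n8}
  n3: DF={n5,n7,n8}
  n4: DF={n7,n8}
  n5: DF={n8}
  n6: DF={n8}
  n7: DF={n8}
  n8: DF=∅

DF(n5) = ["n8"]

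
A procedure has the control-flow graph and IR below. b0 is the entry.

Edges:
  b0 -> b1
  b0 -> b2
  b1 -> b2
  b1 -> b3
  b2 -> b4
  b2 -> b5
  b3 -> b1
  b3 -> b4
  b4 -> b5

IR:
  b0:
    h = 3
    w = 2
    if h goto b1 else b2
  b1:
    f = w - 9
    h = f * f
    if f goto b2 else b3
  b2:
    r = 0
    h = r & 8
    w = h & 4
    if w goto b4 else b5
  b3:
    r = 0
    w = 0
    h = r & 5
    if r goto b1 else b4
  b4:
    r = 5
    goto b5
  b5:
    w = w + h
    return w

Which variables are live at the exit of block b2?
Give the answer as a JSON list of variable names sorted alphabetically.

Answer: ["h", "w"]

Derivation:
def/use:
  b0: def={h,w} ue=∅
  b1: def={f,h} ue={w}
  b2: def={h,r,w} ue=∅
  b3: def={h,r,w} ue=∅
  b4: def={r} ue=∅
  b5: def={w} ue={h,w}

Liveness:
  b0: in=∅ out={w}
  b1: in={w} out=∅
  b2: in=∅ out={h,w}
  b3: in=∅ out={h,w}
  b4: in={h,w} out={h,w}
  b5: in={h,w} out=∅

live-out(b2) = ["h", "w"]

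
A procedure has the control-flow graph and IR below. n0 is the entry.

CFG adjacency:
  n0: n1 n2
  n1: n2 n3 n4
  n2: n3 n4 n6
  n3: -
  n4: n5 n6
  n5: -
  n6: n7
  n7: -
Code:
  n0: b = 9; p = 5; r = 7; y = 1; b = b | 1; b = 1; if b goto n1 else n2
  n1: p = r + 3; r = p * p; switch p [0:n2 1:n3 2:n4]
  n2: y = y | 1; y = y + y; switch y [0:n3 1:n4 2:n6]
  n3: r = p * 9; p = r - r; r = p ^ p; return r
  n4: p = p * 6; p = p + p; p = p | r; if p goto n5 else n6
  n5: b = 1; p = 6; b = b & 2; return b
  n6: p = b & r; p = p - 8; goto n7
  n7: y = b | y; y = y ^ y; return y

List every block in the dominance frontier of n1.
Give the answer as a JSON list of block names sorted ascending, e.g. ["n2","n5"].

Answer: ["n2", "n3", "n4"]

Derivation:
idom tree: n1←n0 n2←n0 n3←n0 n4←n0 n5←n4 n6←n0 n7←n6
Dom at joins:
  n2: preds {n0,n1}: {n0} ∩ {n0,n1} = {n0}; idom=n0
  n3: preds {n1,n2}: {n0,n1} ∩ {n0,n2} = {n0}; idom=n0
  n4: preds {n1,n2}: {n0,n1} ∩ {n0,n2} = {n0}; idom=n0
  n6: preds {n2,n4}: {n0,n2} ∩ {n0,n4} = {n0}; idom=n0

Frontier:
  join n2 pred n0: · stop@n0
  join n2 pred n1: n1 stop@n0
  join n3 pred n1: n1 stop@n0
  join n3 pred n2: n2 stop@n0
  join n4 pred n1: n1 stop@n0
  join n4 pred n2: n2 stop@n0
  join n6 pred n2: n2 stop@n0
  join n6 pred n4: n4 stop@n0
  n0: DF=∅
  n1: DF={n2,n3,n4}
  n2: DF={n3,n4,n6}
  n3: DF=∅
  n4: DF={n6}
  n5: DF=∅
  n6: DF=∅
  n7: DF=∅

DF(n1) = ["n2", "n3", "n4"]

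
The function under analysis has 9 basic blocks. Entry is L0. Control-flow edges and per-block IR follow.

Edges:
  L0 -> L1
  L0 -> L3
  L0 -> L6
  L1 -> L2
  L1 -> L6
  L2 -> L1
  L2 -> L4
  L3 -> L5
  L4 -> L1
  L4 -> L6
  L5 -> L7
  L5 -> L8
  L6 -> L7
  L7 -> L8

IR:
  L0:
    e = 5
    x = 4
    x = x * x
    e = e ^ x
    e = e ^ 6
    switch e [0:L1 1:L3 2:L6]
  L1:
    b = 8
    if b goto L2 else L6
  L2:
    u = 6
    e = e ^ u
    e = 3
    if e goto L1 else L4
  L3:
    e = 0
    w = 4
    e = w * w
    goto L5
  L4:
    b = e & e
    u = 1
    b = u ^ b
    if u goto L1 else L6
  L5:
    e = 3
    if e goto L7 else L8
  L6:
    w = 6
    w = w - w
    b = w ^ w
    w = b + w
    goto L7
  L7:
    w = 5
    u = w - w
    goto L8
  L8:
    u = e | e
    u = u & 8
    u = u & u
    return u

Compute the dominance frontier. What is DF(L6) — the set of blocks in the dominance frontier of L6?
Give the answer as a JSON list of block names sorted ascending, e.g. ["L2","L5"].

idom tree: L1←L0 L2←L1 L3←L0 L4←L2 L5←L3 L6←L0 L7←L0 L8←L0
Join-block Dom:
  L1: preds {L0,L2,L4}: {L0} ∩ {L0,L1,L2} ∩ {L0,L1,L2,L4} = {L0}; idom=L0
  L6: preds {L0,L1,L4}: {L0} ∩ {L0,L1} ∩ {L0,L1,L2,L4} = {L0}; idom=L0
  L7: preds {L5,L6}: {L0,L3,L5} ∩ {L0,L6} = {L0}; idom=L0
  L8: preds {L5,L7}: {L0,L3,L5} ∩ {L0,L7} = {L0}; idom=L0

Frontier:
  L1←L0: walk · to L0
  L1←L2: walk L2→L1 to L0
  L1←L4: walk L4→L2→L1 to L0
  L6←L0: walk · to L0
  L6←L1: walk L1 to L0
  L6←L4: walk L4→L2→L1 to L0
  L7←L5: walk L5→L3 to L0
  L7←L6: walk L6 to L0
  L8←L5: walk L5→L3 to L0
  L8←L7: walk L7 to L0
  DF(L0)=∅
  DF(L1)={L1,L6}
  DF(L2)={L1,L6}
  DF(L3)={L7,L8}
  DF(L4)={L1,L6}
  DF(L5)={L7,L8}
  DF(L6)={L7}
  DF(L7)={L8}
  DF(L8)=∅

DF(L6) = ["L7"]

Answer: ["L7"]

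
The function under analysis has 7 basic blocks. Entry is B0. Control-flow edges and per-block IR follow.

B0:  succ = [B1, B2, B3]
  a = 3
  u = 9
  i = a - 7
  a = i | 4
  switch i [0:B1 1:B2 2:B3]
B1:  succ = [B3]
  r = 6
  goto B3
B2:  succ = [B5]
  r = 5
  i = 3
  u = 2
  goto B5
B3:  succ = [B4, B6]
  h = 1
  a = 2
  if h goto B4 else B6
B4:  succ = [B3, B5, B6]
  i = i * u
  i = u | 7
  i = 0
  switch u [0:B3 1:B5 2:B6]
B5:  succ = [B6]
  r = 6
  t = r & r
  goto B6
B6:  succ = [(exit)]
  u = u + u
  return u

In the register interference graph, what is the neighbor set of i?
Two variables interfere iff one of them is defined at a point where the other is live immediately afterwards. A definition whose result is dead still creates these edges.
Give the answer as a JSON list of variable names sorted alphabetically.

Answer: ["a", "h", "r", "u"]

Analysis:
Per-block:
  B0: def={a,i,u} ue=∅
  B1: def={r} ue=∅
  B2: def={i,r,u} ue=∅
  B3: def={a,h} ue=∅
  B4: def={i} ue={i,u}
  B5: def={r,t} ue=∅
  B6: def={u} ue={u}

Backward fixpoint:
  B0 li=∅ lo={i,u}
  B1 li={i,u} lo={i,u}
  B2 li=∅ lo={u}
  B3 li={i,u} lo={i,u}
  B4 li={i,u} lo={i,u}
  B5 li={u} lo={u}
  B6 li={u} lo=∅

Interference:
  a — {h,i,u}
  h — {a,i,u}
  i — {a,h,r,u}
  r — {i,u}
  t — {u}
  u — {a,h,i,r,t}

N(i) = ["a", "h", "r", "u"]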